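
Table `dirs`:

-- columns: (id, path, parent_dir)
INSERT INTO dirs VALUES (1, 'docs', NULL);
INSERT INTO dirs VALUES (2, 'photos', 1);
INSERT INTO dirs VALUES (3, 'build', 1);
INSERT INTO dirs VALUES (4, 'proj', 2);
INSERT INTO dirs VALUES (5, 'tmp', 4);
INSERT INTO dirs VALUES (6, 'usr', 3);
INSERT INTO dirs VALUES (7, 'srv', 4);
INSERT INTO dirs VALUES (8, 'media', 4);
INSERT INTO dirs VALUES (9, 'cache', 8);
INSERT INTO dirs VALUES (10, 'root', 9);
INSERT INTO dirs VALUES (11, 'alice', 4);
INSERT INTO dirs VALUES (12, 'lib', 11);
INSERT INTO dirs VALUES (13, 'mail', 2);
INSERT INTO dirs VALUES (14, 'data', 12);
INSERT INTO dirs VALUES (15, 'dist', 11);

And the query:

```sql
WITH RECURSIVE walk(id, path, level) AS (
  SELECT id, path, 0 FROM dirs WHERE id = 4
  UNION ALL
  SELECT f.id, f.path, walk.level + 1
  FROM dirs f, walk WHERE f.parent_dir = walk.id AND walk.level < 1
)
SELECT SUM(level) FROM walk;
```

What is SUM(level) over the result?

Base: id=4 (proj) at level 0.
Iteration 1: rows with parent_dir in {4} -> tmp (id 5, level 1), srv (id 7, level 1), media (id 8, level 1), alice (id 11, level 1).
Iteration 2: level < 1 fails for all current rows; recursion stops.
SUM(level) = 0 + 1 + 1 + 1 + 1 = 4.

4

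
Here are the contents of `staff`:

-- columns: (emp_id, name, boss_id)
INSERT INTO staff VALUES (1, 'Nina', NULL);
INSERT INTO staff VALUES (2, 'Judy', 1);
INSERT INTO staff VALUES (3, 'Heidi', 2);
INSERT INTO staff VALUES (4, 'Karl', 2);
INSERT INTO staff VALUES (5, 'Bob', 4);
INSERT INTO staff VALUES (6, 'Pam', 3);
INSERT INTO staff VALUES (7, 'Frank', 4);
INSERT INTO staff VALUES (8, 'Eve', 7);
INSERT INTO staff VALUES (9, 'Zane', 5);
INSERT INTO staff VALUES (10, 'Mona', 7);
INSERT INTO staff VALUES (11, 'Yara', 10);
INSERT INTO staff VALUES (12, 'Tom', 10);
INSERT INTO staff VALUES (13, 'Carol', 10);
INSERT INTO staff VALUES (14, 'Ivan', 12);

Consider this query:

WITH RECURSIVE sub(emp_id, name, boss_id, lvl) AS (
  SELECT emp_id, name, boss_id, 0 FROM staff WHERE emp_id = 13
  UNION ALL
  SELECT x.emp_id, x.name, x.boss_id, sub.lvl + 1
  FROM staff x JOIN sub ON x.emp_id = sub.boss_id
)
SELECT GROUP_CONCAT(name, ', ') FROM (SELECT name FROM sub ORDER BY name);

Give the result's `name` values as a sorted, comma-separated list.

Base: emp_id=13 (Carol), boss_id=10, lvl 0.
Iteration 1: join on emp_id=10 -> Mona (id 10, boss_id=7, lvl 1).
Iteration 2: join on emp_id=7 -> Frank (id 7, boss_id=4, lvl 2).
Iteration 3: join on emp_id=4 -> Karl (id 4, boss_id=2, lvl 3).
Iteration 4: join on emp_id=2 -> Judy (id 2, boss_id=1, lvl 4).
Iteration 5: join on emp_id=1 -> Nina (id 1, boss_id=NULL, lvl 5).
Iteration 6: boss_id is NULL; no match; recursion stops.

Carol, Frank, Judy, Karl, Mona, Nina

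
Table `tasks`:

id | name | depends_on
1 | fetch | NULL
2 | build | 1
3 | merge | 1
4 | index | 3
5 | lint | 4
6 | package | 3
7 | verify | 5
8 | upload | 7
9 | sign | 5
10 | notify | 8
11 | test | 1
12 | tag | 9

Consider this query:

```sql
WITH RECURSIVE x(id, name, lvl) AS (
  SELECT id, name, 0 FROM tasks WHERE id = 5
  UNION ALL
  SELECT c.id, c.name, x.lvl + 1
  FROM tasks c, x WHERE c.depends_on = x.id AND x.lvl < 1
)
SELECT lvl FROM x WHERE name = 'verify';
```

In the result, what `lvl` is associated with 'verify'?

1

Base: id=5 (lint) at lvl 0.
Iteration 1: rows with depends_on in {5} -> verify (id 7, lvl 1), sign (id 9, lvl 1).
Iteration 2: lvl < 1 fails for all current rows; recursion stops.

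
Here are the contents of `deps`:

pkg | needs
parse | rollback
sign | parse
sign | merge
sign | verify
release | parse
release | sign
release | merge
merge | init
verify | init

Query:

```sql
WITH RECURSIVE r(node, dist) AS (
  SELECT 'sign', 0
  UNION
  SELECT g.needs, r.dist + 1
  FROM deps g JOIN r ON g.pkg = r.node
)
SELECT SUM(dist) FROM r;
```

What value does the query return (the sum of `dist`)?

7

Base: (sign, dist=0).
Iteration 1: edges from {sign} -> (merge, dist=1), (parse, dist=1), (verify, dist=1).
Iteration 2: edges from {merge,parse,verify} -> (init, dist=2), (rollback, dist=2). [UNION drops 1 duplicate row(s)]
Iteration 3: no outgoing edges from {init,rollback}; recursion stops.
SUM(dist) = 0 + 1 + 1 + 1 + 2 + 2 = 7.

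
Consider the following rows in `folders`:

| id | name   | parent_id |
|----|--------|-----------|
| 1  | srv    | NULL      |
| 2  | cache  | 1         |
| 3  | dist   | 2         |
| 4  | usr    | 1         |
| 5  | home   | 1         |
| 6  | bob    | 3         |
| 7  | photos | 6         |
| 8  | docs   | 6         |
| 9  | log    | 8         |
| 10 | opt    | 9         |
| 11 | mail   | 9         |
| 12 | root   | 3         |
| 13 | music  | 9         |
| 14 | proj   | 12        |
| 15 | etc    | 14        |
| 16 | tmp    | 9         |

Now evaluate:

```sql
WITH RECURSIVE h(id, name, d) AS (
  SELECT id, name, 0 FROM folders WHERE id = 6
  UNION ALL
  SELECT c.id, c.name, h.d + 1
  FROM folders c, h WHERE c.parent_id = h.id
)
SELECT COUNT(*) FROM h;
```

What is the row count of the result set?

Base: id=6 (bob) at d 0.
Iteration 1: rows with parent_id in {6} -> photos (id 7, d 1), docs (id 8, d 1).
Iteration 2: rows with parent_id in {7,8} -> log (id 9, d 2).
Iteration 3: rows with parent_id in {9} -> opt (id 10, d 3), mail (id 11, d 3), music (id 13, d 3), tmp (id 16, d 3).
Iteration 4: no rows with parent_id in {10,11,13,16}; recursion stops.
Total rows emitted: 8.

8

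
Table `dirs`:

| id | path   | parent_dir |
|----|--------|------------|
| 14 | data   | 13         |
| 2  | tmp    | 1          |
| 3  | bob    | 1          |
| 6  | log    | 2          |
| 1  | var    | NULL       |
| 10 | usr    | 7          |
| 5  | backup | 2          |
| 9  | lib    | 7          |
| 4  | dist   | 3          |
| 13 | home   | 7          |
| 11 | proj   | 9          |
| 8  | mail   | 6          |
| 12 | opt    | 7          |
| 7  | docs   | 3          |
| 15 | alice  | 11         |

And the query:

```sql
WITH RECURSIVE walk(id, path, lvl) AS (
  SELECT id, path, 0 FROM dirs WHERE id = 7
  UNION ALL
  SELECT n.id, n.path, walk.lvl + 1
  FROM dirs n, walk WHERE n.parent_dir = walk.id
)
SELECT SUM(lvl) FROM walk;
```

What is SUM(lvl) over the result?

Base: id=7 (docs) at lvl 0.
Iteration 1: rows with parent_dir in {7} -> lib (id 9, lvl 1), usr (id 10, lvl 1), opt (id 12, lvl 1), home (id 13, lvl 1).
Iteration 2: rows with parent_dir in {9,10,12,13} -> proj (id 11, lvl 2), data (id 14, lvl 2).
Iteration 3: rows with parent_dir in {11,14} -> alice (id 15, lvl 3).
Iteration 4: no rows with parent_dir in {15}; recursion stops.
SUM(lvl) = 0 + 1 + 1 + 1 + 1 + 2 + 2 + 3 = 11.

11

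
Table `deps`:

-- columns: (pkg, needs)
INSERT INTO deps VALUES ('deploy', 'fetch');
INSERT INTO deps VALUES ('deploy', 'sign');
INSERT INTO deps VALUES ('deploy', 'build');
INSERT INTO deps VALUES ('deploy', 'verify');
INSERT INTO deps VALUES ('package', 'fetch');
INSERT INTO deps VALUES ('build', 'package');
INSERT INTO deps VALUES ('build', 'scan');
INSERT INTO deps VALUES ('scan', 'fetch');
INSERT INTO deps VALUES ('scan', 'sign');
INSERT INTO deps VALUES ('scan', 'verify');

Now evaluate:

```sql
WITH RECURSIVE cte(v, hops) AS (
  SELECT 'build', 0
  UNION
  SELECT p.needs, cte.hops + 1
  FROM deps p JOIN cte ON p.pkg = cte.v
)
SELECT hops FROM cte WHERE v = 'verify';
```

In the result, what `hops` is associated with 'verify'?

Base: (build, hops=0).
Iteration 1: edges from {build} -> (package, hops=1), (scan, hops=1).
Iteration 2: edges from {package,scan} -> (fetch, hops=2), (sign, hops=2), (verify, hops=2). [UNION drops 1 duplicate row(s)]
Iteration 3: no outgoing edges from {fetch,sign,verify}; recursion stops.

2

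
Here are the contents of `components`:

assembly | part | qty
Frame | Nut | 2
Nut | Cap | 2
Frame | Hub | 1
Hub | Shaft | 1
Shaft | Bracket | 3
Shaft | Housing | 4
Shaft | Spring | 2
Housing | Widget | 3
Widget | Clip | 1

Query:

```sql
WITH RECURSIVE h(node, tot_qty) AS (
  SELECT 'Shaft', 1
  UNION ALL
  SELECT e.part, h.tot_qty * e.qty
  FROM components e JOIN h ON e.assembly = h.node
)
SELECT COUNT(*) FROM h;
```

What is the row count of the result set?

Base: (Shaft, tot_qty=1).
Iteration 1: components of {Shaft} -> Bracket = 1*3 = 3, Housing = 1*4 = 4, Spring = 1*2 = 2.
Iteration 2: components of {Bracket,Housing,Spring} -> Widget = 4*3 = 12.
Iteration 3: components of {Widget} -> Clip = 12*1 = 12.
Iteration 4: no further components; recursion stops.
Total rows emitted: 6.

6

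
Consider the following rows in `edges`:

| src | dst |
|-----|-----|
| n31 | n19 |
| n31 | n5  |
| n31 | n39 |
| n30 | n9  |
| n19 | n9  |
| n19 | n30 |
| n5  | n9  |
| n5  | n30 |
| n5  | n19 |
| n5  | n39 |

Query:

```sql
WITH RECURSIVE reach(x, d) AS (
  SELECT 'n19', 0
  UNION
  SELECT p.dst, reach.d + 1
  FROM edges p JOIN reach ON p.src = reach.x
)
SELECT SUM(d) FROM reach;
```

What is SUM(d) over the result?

Base: (n19, d=0).
Iteration 1: edges from {n19} -> (n30, d=1), (n9, d=1).
Iteration 2: edges from {n30,n9} -> (n9, d=2).
Iteration 3: no outgoing edges from {n9}; recursion stops.
SUM(d) = 0 + 1 + 1 + 2 = 4.

4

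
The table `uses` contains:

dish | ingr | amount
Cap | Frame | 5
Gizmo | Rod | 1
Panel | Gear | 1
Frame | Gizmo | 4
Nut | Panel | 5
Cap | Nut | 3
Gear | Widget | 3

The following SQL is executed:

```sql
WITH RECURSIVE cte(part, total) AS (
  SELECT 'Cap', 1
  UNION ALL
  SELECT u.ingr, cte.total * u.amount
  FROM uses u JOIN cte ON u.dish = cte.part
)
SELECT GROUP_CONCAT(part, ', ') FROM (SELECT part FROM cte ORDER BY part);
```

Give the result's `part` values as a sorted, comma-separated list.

Base: (Cap, total=1).
Iteration 1: components of {Cap} -> Frame = 1*5 = 5, Nut = 1*3 = 3.
Iteration 2: components of {Frame,Nut} -> Gizmo = 5*4 = 20, Panel = 3*5 = 15.
Iteration 3: components of {Gizmo,Panel} -> Gear = 15*1 = 15, Rod = 20*1 = 20.
Iteration 4: components of {Gear,Rod} -> Widget = 15*3 = 45.
Iteration 5: no further components; recursion stops.

Cap, Frame, Gear, Gizmo, Nut, Panel, Rod, Widget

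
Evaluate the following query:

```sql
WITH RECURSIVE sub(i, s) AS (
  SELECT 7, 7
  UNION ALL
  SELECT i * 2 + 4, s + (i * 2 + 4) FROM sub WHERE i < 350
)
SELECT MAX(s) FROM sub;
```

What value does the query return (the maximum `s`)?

1369

Base: i=7, s=7.
Iteration 1: 7 < 350 holds -> i = 7 * 2 + 4 = 18, s = 7 + 18 = 25.
Iteration 2: 18 < 350 holds -> i = 18 * 2 + 4 = 40, s = 25 + 40 = 65.
Iteration 3: 40 < 350 holds -> i = 40 * 2 + 4 = 84, s = 65 + 84 = 149.
Iteration 4: 84 < 350 holds -> i = 84 * 2 + 4 = 172, s = 149 + 172 = 321.
Iteration 5: 172 < 350 holds -> i = 172 * 2 + 4 = 348, s = 321 + 348 = 669.
Iteration 6: 348 < 350 holds -> i = 348 * 2 + 4 = 700, s = 669 + 700 = 1369.
Iteration 7: 700 < 350 fails; recursion stops.
s values: 7, 25, 65, 149, 321, 669, 1369; the maximum is 1369.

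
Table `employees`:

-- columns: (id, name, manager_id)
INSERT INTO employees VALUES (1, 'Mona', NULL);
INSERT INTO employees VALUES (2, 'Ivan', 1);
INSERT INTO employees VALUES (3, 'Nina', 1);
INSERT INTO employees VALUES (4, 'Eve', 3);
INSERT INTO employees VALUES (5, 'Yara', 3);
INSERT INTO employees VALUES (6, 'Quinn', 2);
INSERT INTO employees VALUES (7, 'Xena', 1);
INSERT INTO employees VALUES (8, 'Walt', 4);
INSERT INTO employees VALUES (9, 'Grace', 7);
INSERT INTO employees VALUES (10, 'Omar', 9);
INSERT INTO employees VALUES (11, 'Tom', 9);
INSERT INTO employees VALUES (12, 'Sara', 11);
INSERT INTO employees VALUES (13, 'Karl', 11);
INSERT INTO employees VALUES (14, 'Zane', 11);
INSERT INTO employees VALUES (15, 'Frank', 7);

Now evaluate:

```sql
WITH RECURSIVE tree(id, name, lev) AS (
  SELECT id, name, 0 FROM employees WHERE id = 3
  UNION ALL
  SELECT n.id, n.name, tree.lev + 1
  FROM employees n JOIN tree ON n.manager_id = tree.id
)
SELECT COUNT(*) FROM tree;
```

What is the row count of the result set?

4

Base: id=3 (Nina) at lev 0.
Iteration 1: rows with manager_id in {3} -> Eve (id 4, lev 1), Yara (id 5, lev 1).
Iteration 2: rows with manager_id in {4,5} -> Walt (id 8, lev 2).
Iteration 3: no rows with manager_id in {8}; recursion stops.
Total rows emitted: 4.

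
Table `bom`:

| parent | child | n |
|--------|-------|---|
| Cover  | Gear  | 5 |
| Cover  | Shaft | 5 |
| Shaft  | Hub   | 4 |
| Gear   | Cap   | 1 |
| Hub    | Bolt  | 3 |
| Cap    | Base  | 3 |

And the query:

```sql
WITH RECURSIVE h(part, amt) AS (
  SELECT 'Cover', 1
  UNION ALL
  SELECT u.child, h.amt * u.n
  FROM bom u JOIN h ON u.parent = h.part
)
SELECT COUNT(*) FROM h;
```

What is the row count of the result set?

Base: (Cover, amt=1).
Iteration 1: components of {Cover} -> Gear = 1*5 = 5, Shaft = 1*5 = 5.
Iteration 2: components of {Gear,Shaft} -> Cap = 5*1 = 5, Hub = 5*4 = 20.
Iteration 3: components of {Cap,Hub} -> Base = 5*3 = 15, Bolt = 20*3 = 60.
Iteration 4: no further components; recursion stops.
Total rows emitted: 7.

7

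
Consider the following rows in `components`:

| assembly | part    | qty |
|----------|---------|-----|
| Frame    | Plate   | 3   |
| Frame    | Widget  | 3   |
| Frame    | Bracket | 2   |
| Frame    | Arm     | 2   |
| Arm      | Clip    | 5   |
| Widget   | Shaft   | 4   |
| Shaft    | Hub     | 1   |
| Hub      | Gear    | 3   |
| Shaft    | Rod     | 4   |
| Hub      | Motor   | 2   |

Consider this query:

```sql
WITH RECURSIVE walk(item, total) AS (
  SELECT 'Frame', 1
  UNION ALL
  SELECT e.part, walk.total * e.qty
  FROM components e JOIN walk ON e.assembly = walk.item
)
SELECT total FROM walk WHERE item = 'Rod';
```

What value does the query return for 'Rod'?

Base: (Frame, total=1).
Iteration 1: components of {Frame} -> Arm = 1*2 = 2, Bracket = 1*2 = 2, Plate = 1*3 = 3, Widget = 1*3 = 3.
Iteration 2: components of {Arm,Bracket,Plate,Widget} -> Clip = 2*5 = 10, Shaft = 3*4 = 12.
Iteration 3: components of {Clip,Shaft} -> Hub = 12*1 = 12, Rod = 12*4 = 48.
Iteration 4: components of {Hub,Rod} -> Gear = 12*3 = 36, Motor = 12*2 = 24.
Iteration 5: no further components; recursion stops.

48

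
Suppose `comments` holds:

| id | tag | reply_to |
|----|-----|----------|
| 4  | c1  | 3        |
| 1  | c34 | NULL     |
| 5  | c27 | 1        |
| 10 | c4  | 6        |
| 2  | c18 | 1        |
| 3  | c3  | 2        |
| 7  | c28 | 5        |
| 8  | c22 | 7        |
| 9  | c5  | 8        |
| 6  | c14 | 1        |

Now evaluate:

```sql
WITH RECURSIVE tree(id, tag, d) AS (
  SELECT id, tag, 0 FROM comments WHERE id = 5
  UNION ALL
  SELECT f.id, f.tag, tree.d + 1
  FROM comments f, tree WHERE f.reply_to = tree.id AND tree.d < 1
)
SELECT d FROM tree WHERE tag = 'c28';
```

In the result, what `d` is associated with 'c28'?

Base: id=5 (c27) at d 0.
Iteration 1: rows with reply_to in {5} -> c28 (id 7, d 1).
Iteration 2: d < 1 fails for all current rows; recursion stops.

1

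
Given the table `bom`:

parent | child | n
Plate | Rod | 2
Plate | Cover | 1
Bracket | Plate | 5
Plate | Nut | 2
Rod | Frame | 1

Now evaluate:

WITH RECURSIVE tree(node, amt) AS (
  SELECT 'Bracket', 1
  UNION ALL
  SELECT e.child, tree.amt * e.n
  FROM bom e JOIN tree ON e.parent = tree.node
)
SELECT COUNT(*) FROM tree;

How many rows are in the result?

Base: (Bracket, amt=1).
Iteration 1: components of {Bracket} -> Plate = 1*5 = 5.
Iteration 2: components of {Plate} -> Cover = 5*1 = 5, Nut = 5*2 = 10, Rod = 5*2 = 10.
Iteration 3: components of {Cover,Nut,Rod} -> Frame = 10*1 = 10.
Iteration 4: no further components; recursion stops.
Total rows emitted: 6.

6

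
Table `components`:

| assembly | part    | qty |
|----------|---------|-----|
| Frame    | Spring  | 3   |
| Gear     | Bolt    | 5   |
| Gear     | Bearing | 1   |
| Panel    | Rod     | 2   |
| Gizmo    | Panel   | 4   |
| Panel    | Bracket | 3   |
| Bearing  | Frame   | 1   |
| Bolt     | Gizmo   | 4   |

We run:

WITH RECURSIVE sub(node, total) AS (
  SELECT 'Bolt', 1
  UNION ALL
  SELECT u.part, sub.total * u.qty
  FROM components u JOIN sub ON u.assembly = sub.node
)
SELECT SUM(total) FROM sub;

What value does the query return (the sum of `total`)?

101

Base: (Bolt, total=1).
Iteration 1: components of {Bolt} -> Gizmo = 1*4 = 4.
Iteration 2: components of {Gizmo} -> Panel = 4*4 = 16.
Iteration 3: components of {Panel} -> Bracket = 16*3 = 48, Rod = 16*2 = 32.
Iteration 4: no further components; recursion stops.
SUM(total) = 1 + 4 + 16 + 32 + 48 = 101.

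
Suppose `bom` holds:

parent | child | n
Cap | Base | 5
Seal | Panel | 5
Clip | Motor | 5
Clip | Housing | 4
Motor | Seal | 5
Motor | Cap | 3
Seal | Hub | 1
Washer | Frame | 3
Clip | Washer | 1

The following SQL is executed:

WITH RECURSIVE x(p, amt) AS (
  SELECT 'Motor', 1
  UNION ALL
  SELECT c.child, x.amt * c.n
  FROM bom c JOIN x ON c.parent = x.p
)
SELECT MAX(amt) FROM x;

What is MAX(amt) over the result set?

25

Base: (Motor, amt=1).
Iteration 1: components of {Motor} -> Cap = 1*3 = 3, Seal = 1*5 = 5.
Iteration 2: components of {Cap,Seal} -> Base = 3*5 = 15, Hub = 5*1 = 5, Panel = 5*5 = 25.
Iteration 3: no further components; recursion stops.
amt values: 1, 3, 5, 15, 25, 5; the maximum is 25.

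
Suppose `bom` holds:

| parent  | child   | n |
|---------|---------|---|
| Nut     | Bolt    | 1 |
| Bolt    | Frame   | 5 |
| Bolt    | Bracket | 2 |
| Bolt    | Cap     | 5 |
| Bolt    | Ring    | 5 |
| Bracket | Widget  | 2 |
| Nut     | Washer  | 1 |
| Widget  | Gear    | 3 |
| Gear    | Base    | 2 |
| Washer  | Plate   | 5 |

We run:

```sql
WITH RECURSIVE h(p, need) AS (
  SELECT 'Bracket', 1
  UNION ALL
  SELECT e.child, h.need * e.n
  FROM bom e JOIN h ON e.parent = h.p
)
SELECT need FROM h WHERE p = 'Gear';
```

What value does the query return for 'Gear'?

6

Base: (Bracket, need=1).
Iteration 1: components of {Bracket} -> Widget = 1*2 = 2.
Iteration 2: components of {Widget} -> Gear = 2*3 = 6.
Iteration 3: components of {Gear} -> Base = 6*2 = 12.
Iteration 4: no further components; recursion stops.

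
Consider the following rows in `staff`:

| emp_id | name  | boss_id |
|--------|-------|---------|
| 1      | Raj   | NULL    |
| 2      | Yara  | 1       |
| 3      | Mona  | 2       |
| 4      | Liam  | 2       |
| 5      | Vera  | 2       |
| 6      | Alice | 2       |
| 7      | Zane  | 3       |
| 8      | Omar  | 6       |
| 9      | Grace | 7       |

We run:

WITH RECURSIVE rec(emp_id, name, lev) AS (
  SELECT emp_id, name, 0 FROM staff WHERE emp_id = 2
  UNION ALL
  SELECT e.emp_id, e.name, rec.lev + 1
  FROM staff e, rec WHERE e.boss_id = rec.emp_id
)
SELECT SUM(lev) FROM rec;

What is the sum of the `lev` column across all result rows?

11

Base: emp_id=2 (Yara) at lev 0.
Iteration 1: rows with boss_id in {2} -> Mona (id 3, lev 1), Liam (id 4, lev 1), Vera (id 5, lev 1), Alice (id 6, lev 1).
Iteration 2: rows with boss_id in {3,4,5,6} -> Zane (id 7, lev 2), Omar (id 8, lev 2).
Iteration 3: rows with boss_id in {7,8} -> Grace (id 9, lev 3).
Iteration 4: no rows with boss_id in {9}; recursion stops.
SUM(lev) = 0 + 1 + 1 + 1 + 1 + 2 + 2 + 3 = 11.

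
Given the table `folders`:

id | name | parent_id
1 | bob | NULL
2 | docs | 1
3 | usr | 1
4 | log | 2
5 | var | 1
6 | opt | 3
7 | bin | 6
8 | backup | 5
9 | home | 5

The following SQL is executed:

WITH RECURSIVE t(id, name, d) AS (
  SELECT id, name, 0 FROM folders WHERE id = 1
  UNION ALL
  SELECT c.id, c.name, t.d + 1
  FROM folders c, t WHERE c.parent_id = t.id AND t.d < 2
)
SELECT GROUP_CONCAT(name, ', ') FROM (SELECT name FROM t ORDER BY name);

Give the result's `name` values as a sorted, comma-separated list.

backup, bob, docs, home, log, opt, usr, var

Base: id=1 (bob) at d 0.
Iteration 1: rows with parent_id in {1} -> docs (id 2, d 1), usr (id 3, d 1), var (id 5, d 1).
Iteration 2: rows with parent_id in {2,3,5} -> log (id 4, d 2), opt (id 6, d 2), backup (id 8, d 2), home (id 9, d 2).
Iteration 3: d < 2 fails for all current rows; recursion stops.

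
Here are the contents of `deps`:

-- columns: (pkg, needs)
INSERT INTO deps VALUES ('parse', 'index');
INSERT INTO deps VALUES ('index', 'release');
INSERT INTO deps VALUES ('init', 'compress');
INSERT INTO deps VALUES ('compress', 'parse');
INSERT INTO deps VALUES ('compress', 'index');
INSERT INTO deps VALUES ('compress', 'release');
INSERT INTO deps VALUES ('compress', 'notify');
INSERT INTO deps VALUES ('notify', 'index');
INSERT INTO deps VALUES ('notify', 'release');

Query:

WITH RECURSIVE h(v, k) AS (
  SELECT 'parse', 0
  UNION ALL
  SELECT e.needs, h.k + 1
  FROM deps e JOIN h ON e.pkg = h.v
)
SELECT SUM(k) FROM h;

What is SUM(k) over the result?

3

Base: (parse, k=0).
Iteration 1: edges from {parse} -> (index, k=1).
Iteration 2: edges from {index} -> (release, k=2).
Iteration 3: no outgoing edges from {release}; recursion stops.
SUM(k) = 0 + 1 + 2 = 3.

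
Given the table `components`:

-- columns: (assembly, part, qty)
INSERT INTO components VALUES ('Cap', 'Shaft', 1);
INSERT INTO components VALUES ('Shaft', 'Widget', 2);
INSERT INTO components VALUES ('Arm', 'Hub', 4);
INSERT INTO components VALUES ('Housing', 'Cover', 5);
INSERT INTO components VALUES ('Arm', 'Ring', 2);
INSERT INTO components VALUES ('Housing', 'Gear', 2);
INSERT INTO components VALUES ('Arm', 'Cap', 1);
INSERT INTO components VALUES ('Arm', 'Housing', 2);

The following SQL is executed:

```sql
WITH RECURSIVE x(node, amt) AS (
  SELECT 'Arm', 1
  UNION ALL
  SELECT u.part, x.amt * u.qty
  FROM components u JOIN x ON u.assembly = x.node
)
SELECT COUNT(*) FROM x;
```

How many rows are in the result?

9

Base: (Arm, amt=1).
Iteration 1: components of {Arm} -> Cap = 1*1 = 1, Housing = 1*2 = 2, Hub = 1*4 = 4, Ring = 1*2 = 2.
Iteration 2: components of {Cap,Housing,Hub,Ring} -> Cover = 2*5 = 10, Gear = 2*2 = 4, Shaft = 1*1 = 1.
Iteration 3: components of {Cover,Gear,Shaft} -> Widget = 1*2 = 2.
Iteration 4: no further components; recursion stops.
Total rows emitted: 9.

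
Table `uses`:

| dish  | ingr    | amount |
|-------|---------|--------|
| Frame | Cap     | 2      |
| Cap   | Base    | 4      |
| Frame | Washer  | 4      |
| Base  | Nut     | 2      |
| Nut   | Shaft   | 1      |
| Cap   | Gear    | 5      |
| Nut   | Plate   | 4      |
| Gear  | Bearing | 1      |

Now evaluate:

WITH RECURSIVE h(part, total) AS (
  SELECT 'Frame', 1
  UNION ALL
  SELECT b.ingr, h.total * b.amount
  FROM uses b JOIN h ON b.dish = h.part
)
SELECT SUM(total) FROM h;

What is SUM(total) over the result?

131

Base: (Frame, total=1).
Iteration 1: components of {Frame} -> Cap = 1*2 = 2, Washer = 1*4 = 4.
Iteration 2: components of {Cap,Washer} -> Base = 2*4 = 8, Gear = 2*5 = 10.
Iteration 3: components of {Base,Gear} -> Bearing = 10*1 = 10, Nut = 8*2 = 16.
Iteration 4: components of {Bearing,Nut} -> Plate = 16*4 = 64, Shaft = 16*1 = 16.
Iteration 5: no further components; recursion stops.
SUM(total) = 1 + 2 + 4 + 8 + 10 + 16 + 10 + 16 + 64 = 131.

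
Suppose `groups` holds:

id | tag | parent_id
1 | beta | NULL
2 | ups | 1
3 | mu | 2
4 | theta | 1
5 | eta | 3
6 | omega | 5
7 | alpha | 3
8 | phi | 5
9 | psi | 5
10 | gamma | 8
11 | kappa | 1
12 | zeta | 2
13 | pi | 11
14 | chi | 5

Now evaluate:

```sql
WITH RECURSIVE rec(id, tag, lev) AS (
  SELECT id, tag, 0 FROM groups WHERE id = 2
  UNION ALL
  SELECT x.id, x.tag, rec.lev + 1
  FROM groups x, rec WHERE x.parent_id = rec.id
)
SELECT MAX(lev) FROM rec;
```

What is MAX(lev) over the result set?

4

Base: id=2 (ups) at lev 0.
Iteration 1: rows with parent_id in {2} -> mu (id 3, lev 1), zeta (id 12, lev 1).
Iteration 2: rows with parent_id in {3,12} -> eta (id 5, lev 2), alpha (id 7, lev 2).
Iteration 3: rows with parent_id in {5,7} -> omega (id 6, lev 3), phi (id 8, lev 3), psi (id 9, lev 3), chi (id 14, lev 3).
Iteration 4: rows with parent_id in {6,8,9,14} -> gamma (id 10, lev 4).
Iteration 5: no rows with parent_id in {10}; recursion stops.
lev values: 0, 1, 1, 2, 2, 3, 3, 3, 3, 4; the maximum is 4.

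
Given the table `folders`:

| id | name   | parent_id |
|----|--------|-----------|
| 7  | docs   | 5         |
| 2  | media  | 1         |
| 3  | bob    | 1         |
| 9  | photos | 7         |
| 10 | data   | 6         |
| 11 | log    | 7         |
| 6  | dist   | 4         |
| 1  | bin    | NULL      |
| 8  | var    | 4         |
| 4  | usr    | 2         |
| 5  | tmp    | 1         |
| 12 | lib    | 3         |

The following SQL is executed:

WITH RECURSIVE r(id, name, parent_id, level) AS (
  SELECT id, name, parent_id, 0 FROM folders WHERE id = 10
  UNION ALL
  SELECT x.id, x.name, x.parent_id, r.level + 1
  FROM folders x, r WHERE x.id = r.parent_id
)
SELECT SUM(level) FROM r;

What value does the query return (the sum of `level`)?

10

Base: id=10 (data), parent_id=6, level 0.
Iteration 1: join on id=6 -> dist (id 6, parent_id=4, level 1).
Iteration 2: join on id=4 -> usr (id 4, parent_id=2, level 2).
Iteration 3: join on id=2 -> media (id 2, parent_id=1, level 3).
Iteration 4: join on id=1 -> bin (id 1, parent_id=NULL, level 4).
Iteration 5: parent_id is NULL; no match; recursion stops.
SUM(level) = 0 + 1 + 2 + 3 + 4 = 10.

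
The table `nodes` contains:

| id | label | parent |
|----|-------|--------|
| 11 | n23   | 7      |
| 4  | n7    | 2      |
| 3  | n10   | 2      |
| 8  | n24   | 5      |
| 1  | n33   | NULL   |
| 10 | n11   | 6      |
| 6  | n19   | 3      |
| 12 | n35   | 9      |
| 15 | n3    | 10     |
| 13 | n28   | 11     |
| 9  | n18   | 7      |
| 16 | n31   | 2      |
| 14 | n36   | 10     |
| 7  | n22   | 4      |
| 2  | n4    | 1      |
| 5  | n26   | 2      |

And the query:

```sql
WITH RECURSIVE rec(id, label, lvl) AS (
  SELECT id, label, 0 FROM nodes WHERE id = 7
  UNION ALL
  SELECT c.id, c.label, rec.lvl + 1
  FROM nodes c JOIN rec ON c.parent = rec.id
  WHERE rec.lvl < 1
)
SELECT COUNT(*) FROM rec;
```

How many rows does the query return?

Base: id=7 (n22) at lvl 0.
Iteration 1: rows with parent in {7} -> n18 (id 9, lvl 1), n23 (id 11, lvl 1).
Iteration 2: lvl < 1 fails for all current rows; recursion stops.
Total rows emitted: 3.

3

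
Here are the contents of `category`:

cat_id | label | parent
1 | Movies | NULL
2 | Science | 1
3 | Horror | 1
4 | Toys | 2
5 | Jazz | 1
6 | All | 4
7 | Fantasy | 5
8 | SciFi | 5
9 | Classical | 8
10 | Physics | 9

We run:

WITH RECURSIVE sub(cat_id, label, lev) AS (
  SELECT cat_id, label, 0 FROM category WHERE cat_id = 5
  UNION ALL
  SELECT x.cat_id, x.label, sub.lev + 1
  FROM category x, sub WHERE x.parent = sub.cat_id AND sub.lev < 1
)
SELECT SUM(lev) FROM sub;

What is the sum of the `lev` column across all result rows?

Base: cat_id=5 (Jazz) at lev 0.
Iteration 1: rows with parent in {5} -> Fantasy (id 7, lev 1), SciFi (id 8, lev 1).
Iteration 2: lev < 1 fails for all current rows; recursion stops.
SUM(lev) = 0 + 1 + 1 = 2.

2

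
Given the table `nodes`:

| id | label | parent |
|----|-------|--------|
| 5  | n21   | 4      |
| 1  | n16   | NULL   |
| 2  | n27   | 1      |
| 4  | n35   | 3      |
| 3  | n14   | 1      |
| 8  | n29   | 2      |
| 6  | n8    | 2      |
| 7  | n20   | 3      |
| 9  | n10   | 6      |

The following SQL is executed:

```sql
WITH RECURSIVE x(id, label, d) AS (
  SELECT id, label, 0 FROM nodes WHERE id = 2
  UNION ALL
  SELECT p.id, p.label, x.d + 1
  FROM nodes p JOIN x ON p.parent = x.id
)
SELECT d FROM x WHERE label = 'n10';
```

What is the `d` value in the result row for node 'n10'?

Base: id=2 (n27) at d 0.
Iteration 1: rows with parent in {2} -> n8 (id 6, d 1), n29 (id 8, d 1).
Iteration 2: rows with parent in {6,8} -> n10 (id 9, d 2).
Iteration 3: no rows with parent in {9}; recursion stops.

2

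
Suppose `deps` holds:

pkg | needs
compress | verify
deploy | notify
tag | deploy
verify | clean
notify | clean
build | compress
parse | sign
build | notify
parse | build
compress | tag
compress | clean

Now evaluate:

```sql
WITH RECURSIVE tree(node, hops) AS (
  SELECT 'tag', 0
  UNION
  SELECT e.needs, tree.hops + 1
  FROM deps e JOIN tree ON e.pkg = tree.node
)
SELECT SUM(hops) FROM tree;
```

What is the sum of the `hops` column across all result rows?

6

Base: (tag, hops=0).
Iteration 1: edges from {tag} -> (deploy, hops=1).
Iteration 2: edges from {deploy} -> (notify, hops=2).
Iteration 3: edges from {notify} -> (clean, hops=3).
Iteration 4: no outgoing edges from {clean}; recursion stops.
SUM(hops) = 0 + 1 + 2 + 3 = 6.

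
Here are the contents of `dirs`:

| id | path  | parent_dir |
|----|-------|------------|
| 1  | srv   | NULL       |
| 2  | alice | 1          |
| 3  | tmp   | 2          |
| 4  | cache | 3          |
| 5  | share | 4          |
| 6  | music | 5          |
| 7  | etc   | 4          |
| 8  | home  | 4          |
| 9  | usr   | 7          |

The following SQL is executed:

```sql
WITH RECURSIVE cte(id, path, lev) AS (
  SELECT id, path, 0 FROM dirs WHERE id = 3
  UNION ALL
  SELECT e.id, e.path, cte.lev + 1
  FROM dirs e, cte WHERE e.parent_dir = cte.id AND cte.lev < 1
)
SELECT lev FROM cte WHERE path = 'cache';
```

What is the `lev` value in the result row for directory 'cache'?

1

Base: id=3 (tmp) at lev 0.
Iteration 1: rows with parent_dir in {3} -> cache (id 4, lev 1).
Iteration 2: lev < 1 fails for all current rows; recursion stops.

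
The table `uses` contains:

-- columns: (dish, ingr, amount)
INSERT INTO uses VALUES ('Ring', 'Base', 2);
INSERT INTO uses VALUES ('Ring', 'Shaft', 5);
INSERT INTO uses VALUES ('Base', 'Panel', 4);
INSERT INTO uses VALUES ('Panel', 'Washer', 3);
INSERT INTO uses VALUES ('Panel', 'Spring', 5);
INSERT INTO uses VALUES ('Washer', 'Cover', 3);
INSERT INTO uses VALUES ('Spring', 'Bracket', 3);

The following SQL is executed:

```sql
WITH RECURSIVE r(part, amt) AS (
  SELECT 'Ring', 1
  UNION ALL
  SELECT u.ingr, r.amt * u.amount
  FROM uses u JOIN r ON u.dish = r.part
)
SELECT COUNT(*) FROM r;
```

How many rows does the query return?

8

Base: (Ring, amt=1).
Iteration 1: components of {Ring} -> Base = 1*2 = 2, Shaft = 1*5 = 5.
Iteration 2: components of {Base,Shaft} -> Panel = 2*4 = 8.
Iteration 3: components of {Panel} -> Spring = 8*5 = 40, Washer = 8*3 = 24.
Iteration 4: components of {Spring,Washer} -> Bracket = 40*3 = 120, Cover = 24*3 = 72.
Iteration 5: no further components; recursion stops.
Total rows emitted: 8.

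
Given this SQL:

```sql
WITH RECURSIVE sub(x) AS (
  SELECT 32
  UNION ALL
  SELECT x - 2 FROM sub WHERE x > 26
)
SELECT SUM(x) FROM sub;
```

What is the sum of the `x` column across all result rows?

Base: x=32.
Iteration 1: 32 > 26 holds -> x = 32 - 2 = 30.
Iteration 2: 30 > 26 holds -> x = 30 - 2 = 28.
Iteration 3: 28 > 26 holds -> x = 28 - 2 = 26.
Iteration 4: 26 > 26 fails; recursion stops.
SUM(x) = 32 + 30 + 28 + 26 = 116.

116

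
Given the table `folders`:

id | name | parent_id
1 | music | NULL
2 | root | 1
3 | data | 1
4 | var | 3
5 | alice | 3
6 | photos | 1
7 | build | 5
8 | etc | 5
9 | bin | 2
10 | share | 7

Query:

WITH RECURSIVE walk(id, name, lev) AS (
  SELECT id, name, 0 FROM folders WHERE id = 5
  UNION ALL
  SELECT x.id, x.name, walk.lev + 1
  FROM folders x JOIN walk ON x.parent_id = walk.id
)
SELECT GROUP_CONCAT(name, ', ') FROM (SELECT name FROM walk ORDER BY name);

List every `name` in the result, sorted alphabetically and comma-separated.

alice, build, etc, share

Base: id=5 (alice) at lev 0.
Iteration 1: rows with parent_id in {5} -> build (id 7, lev 1), etc (id 8, lev 1).
Iteration 2: rows with parent_id in {7,8} -> share (id 10, lev 2).
Iteration 3: no rows with parent_id in {10}; recursion stops.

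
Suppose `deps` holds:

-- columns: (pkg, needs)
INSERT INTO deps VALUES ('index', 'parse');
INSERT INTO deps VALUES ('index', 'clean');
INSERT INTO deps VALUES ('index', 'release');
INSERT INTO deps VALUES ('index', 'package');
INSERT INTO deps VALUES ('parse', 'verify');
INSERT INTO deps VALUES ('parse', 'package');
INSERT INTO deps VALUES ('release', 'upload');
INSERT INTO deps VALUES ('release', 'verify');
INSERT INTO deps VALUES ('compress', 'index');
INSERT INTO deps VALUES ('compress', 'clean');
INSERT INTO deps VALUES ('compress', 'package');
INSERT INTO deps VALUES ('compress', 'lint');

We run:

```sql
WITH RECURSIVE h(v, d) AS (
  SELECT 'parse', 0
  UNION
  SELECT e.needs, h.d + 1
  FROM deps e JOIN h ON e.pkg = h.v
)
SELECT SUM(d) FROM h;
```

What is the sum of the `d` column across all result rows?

Base: (parse, d=0).
Iteration 1: edges from {parse} -> (package, d=1), (verify, d=1).
Iteration 2: no outgoing edges from {package,verify}; recursion stops.
SUM(d) = 0 + 1 + 1 = 2.

2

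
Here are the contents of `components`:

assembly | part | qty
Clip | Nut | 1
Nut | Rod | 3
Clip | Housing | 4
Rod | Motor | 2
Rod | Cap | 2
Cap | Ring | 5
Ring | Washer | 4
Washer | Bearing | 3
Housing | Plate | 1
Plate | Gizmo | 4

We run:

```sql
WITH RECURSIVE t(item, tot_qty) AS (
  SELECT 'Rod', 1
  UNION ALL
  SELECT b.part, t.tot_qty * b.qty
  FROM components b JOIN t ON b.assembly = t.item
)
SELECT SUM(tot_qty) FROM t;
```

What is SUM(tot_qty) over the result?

175

Base: (Rod, tot_qty=1).
Iteration 1: components of {Rod} -> Cap = 1*2 = 2, Motor = 1*2 = 2.
Iteration 2: components of {Cap,Motor} -> Ring = 2*5 = 10.
Iteration 3: components of {Ring} -> Washer = 10*4 = 40.
Iteration 4: components of {Washer} -> Bearing = 40*3 = 120.
Iteration 5: no further components; recursion stops.
SUM(tot_qty) = 1 + 2 + 2 + 10 + 40 + 120 = 175.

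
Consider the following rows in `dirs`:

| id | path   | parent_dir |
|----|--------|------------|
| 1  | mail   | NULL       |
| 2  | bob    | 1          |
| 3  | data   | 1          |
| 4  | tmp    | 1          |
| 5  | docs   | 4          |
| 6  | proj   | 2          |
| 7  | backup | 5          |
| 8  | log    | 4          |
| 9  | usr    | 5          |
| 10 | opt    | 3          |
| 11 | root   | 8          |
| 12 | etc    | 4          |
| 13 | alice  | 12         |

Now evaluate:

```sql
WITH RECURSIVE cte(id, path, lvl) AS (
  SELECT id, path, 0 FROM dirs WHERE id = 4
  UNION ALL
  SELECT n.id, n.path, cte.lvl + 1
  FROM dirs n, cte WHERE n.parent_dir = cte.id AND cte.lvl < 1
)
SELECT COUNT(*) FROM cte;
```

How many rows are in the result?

Base: id=4 (tmp) at lvl 0.
Iteration 1: rows with parent_dir in {4} -> docs (id 5, lvl 1), log (id 8, lvl 1), etc (id 12, lvl 1).
Iteration 2: lvl < 1 fails for all current rows; recursion stops.
Total rows emitted: 4.

4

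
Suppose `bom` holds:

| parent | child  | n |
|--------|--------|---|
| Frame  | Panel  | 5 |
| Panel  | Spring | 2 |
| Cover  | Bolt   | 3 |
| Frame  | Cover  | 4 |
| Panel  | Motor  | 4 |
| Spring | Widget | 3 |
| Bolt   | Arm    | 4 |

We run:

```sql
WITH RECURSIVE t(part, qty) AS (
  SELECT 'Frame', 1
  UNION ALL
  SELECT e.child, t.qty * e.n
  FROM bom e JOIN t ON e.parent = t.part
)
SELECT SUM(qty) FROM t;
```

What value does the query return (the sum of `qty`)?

Base: (Frame, qty=1).
Iteration 1: components of {Frame} -> Cover = 1*4 = 4, Panel = 1*5 = 5.
Iteration 2: components of {Cover,Panel} -> Bolt = 4*3 = 12, Motor = 5*4 = 20, Spring = 5*2 = 10.
Iteration 3: components of {Bolt,Motor,Spring} -> Arm = 12*4 = 48, Widget = 10*3 = 30.
Iteration 4: no further components; recursion stops.
SUM(qty) = 1 + 5 + 4 + 10 + 20 + 12 + 30 + 48 = 130.

130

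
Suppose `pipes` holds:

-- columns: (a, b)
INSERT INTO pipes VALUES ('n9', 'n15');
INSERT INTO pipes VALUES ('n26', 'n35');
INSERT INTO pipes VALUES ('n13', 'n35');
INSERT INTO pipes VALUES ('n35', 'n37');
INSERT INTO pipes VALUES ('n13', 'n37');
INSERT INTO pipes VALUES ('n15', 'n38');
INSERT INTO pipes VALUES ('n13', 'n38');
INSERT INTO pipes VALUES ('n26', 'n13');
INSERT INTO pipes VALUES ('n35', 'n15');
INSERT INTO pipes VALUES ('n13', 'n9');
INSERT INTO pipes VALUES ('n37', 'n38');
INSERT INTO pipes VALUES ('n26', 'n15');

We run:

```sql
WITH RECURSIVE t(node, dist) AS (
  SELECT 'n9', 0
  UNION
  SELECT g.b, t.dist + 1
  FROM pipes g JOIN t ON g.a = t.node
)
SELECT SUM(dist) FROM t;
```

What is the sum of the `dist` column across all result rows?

Base: (n9, dist=0).
Iteration 1: edges from {n9} -> (n15, dist=1).
Iteration 2: edges from {n15} -> (n38, dist=2).
Iteration 3: no outgoing edges from {n38}; recursion stops.
SUM(dist) = 0 + 1 + 2 = 3.

3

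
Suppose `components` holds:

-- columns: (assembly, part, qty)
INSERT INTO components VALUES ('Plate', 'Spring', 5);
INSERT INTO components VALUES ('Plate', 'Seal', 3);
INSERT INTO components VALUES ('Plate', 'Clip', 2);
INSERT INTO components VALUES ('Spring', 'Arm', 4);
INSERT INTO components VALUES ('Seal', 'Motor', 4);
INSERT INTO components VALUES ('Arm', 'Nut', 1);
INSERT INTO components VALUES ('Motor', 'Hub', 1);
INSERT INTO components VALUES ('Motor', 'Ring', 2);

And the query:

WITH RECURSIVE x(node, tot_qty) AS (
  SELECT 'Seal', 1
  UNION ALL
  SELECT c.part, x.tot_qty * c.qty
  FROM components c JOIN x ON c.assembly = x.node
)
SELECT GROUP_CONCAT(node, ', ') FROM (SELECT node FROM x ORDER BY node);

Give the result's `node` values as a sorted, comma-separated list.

Hub, Motor, Ring, Seal

Base: (Seal, tot_qty=1).
Iteration 1: components of {Seal} -> Motor = 1*4 = 4.
Iteration 2: components of {Motor} -> Hub = 4*1 = 4, Ring = 4*2 = 8.
Iteration 3: no further components; recursion stops.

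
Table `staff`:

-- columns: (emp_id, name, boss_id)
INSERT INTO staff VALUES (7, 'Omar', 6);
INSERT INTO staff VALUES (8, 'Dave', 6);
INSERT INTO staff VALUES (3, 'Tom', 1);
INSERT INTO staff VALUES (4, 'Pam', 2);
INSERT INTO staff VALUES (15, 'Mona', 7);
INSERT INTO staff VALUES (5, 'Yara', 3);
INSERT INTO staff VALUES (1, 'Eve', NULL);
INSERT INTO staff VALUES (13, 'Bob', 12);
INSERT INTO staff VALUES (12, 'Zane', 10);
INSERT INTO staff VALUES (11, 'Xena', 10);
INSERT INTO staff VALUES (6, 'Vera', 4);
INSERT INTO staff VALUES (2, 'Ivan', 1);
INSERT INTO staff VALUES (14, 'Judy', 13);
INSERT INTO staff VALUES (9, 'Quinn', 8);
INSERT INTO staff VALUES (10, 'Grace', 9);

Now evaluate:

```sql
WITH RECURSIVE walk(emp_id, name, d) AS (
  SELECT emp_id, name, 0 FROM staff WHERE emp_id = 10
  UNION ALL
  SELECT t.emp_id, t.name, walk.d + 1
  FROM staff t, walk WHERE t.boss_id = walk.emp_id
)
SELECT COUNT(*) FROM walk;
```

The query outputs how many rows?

Base: emp_id=10 (Grace) at d 0.
Iteration 1: rows with boss_id in {10} -> Xena (id 11, d 1), Zane (id 12, d 1).
Iteration 2: rows with boss_id in {11,12} -> Bob (id 13, d 2).
Iteration 3: rows with boss_id in {13} -> Judy (id 14, d 3).
Iteration 4: no rows with boss_id in {14}; recursion stops.
Total rows emitted: 5.

5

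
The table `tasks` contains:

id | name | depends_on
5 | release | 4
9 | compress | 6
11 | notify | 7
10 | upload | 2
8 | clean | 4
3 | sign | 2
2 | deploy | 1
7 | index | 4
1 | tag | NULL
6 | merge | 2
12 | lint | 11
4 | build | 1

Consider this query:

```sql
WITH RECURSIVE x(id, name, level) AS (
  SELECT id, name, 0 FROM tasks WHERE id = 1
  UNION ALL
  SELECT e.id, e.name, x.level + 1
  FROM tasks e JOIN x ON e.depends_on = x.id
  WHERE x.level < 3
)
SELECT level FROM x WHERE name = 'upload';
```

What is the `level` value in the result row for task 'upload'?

Base: id=1 (tag) at level 0.
Iteration 1: rows with depends_on in {1} -> deploy (id 2, level 1), build (id 4, level 1).
Iteration 2: rows with depends_on in {2,4} -> sign (id 3, level 2), release (id 5, level 2), merge (id 6, level 2), index (id 7, level 2), clean (id 8, level 2), upload (id 10, level 2).
Iteration 3: rows with depends_on in {3,5,6,7,8,10} -> compress (id 9, level 3), notify (id 11, level 3).
Iteration 4: level < 3 fails for all current rows; recursion stops.

2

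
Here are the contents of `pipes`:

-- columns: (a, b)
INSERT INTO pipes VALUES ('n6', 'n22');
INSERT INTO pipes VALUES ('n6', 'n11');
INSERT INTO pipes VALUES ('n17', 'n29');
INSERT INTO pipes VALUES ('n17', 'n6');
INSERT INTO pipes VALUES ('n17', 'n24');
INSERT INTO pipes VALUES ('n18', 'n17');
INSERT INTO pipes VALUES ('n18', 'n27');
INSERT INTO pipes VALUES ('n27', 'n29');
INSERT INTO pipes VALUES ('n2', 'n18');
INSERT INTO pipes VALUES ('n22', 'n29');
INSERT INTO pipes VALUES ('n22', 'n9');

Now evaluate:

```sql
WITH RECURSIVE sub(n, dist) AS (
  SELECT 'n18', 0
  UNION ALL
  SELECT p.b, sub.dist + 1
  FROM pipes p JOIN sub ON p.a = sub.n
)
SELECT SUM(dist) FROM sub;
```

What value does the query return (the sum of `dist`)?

24

Base: (n18, dist=0).
Iteration 1: edges from {n18} -> (n17, dist=1), (n27, dist=1).
Iteration 2: edges from {n17,n27} -> (n24, dist=2), (n29, dist=2) x2, (n6, dist=2). [UNION ALL keeps all 4 new rows, including repeats]
Iteration 3: edges from {n24,n29,n6} -> (n11, dist=3), (n22, dist=3).
Iteration 4: edges from {n11,n22} -> (n29, dist=4), (n9, dist=4).
Iteration 5: no outgoing edges from {n29,n9}; recursion stops.
SUM(dist) = 0 + 1 + 1 + 2 + 2 + 2 + 2 + 3 + 3 + 4 + 4 = 24.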